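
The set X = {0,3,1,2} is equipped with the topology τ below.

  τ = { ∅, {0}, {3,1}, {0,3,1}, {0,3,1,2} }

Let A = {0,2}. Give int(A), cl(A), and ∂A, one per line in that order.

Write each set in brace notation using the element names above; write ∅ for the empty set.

int(A) = {0}
cl(A)  = {0,2}
∂A     = {2}

open subsets of A: ∅, {0}; so int(A) = {0}
closure: X∖int(X∖A) = X∖{3,1} = {0,2}
∂A = {0,2} minus {0} = {2}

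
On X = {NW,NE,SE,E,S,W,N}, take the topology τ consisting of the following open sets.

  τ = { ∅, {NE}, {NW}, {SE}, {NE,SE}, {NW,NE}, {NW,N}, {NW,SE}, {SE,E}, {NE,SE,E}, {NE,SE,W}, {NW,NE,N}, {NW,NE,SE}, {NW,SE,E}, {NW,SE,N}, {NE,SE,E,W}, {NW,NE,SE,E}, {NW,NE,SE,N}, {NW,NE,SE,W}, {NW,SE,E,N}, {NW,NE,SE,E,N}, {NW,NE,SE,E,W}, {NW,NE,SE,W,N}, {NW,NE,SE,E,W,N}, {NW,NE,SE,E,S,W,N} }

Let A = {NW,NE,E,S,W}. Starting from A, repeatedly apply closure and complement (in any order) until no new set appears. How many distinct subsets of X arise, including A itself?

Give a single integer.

10

closure: X∖int(X∖A) = X∖{SE} = {NW,NE,E,S,W,N}
Let k=closure and c=complement:
  1. A     = {NW,NE,E,S,W}
  2. kA    = {NW,NE,E,S,W,N}
  3. cA    = {SE,N}
  4. ckA   = {SE}
  5. kcA   = {SE,E,S,W,N}
  6. kckA  = {SE,E,S,W}
  7. ckcA  = {NW,NE}
  8. ckckA = {NW,NE,N}
  9. kckcA = {NW,NE,S,W,N}
  10. ckckcA = {SE,E}
— saturated at 10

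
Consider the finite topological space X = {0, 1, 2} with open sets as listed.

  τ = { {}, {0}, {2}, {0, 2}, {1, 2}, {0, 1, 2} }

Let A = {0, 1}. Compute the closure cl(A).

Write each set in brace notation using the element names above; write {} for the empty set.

{0, 1}

closure: X∖int(X∖A) = X∖{2} = {0, 1}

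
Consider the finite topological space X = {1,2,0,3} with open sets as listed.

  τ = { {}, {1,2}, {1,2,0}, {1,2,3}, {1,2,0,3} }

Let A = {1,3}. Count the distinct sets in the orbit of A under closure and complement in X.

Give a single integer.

closure: X∖int(X∖A) = X∖{} = {1,2,0,3}
Let k=closure and c=complement:
  1. A     = {1,3}
  2. kA    = {1,2,0,3}
  3. cA    = {2,0}
  4. ckA   = {}
— saturated at 4

4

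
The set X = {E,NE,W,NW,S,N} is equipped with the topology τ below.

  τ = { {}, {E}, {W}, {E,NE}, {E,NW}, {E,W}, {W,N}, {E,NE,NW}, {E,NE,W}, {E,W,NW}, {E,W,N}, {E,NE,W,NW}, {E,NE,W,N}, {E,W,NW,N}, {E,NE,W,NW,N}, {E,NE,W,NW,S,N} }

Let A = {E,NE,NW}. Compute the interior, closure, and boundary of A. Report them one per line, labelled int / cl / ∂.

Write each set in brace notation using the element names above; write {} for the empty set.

interior: largest open inside A is {E,NE,NW} (from {}, {E}, {E,NW}, {E,NE}, {E,NE,NW})
cl via duality: int({W,S,N}) = {W,N}, so X∖{W,N} = {E,NE,NW,S}
cl∖int = {S}

int(A) = {E,NE,NW}
cl(A)  = {E,NE,NW,S}
∂A     = {S}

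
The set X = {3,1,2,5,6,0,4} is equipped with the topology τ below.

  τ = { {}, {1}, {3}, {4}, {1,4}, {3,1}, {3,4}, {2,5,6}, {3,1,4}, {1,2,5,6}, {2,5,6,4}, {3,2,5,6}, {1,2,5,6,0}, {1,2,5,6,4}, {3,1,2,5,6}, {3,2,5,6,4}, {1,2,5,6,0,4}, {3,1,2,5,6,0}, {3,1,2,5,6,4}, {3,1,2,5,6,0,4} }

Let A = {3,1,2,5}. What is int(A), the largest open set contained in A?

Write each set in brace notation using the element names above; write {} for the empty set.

{3,1}

interior: largest open inside A is {3,1} (from {}, {1}, {3}, {3,1})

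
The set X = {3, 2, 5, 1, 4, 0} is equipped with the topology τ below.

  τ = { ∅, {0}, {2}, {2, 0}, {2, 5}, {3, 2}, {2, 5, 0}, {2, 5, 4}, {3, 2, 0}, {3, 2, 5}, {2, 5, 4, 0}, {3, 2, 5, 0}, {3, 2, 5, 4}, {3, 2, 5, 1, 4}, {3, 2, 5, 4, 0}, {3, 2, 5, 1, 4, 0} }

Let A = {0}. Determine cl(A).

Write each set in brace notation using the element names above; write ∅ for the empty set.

{0}

closure: X∖int(X∖A) = X∖{3, 2, 5, 1, 4} = {0}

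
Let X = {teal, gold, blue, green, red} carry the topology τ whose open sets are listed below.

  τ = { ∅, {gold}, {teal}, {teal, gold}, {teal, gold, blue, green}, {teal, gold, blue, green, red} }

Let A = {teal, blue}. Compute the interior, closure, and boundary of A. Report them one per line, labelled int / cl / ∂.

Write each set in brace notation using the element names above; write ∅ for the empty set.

int(A) = {teal}
cl(A)  = {teal, blue, green, red}
∂A     = {blue, green, red}

open subsets of A: ∅, {teal}; so int(A) = {teal}
closure: X∖int(X∖A) = X∖{gold} = {teal, blue, green, red}
∂A = {teal, blue, green, red} minus {teal} = {blue, green, red}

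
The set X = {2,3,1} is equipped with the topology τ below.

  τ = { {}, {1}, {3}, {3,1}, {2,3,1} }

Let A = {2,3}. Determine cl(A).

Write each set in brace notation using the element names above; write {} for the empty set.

{2,3}

X∖A={1}, int(X∖A)={1}, hence cl(A)={2,3}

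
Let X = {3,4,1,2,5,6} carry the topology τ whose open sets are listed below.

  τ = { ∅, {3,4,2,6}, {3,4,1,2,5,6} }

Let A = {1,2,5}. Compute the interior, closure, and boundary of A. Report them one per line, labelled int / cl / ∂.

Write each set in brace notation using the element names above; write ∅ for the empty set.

int(A) = ∅
cl(A)  = {3,4,1,2,5,6}
∂A     = {3,4,1,2,5,6}

opens ⊆ A: ∅; union → int = ∅
complement {3,4,6}; its interior ∅; cl(A) = X∖∅ = {3,4,1,2,5,6}
boundary = {3,4,1,2,5,6} ∖ ∅ = {3,4,1,2,5,6}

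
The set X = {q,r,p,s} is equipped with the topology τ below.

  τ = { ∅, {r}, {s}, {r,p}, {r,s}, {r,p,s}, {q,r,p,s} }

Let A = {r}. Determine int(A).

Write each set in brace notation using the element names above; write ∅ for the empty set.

open subsets of A: ∅, {r}; so int(A) = {r}

{r}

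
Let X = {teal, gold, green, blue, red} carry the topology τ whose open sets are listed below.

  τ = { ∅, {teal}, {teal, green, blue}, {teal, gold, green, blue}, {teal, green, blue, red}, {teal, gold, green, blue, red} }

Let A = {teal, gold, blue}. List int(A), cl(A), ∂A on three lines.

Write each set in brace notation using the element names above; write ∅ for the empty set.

int(A) = {teal}
cl(A)  = {teal, gold, green, blue, red}
∂A     = {gold, green, blue, red}

opens ⊆ A: ∅, {teal}; union → int = {teal}
complement {green, red}; its interior ∅; cl(A) = X∖∅ = {teal, gold, green, blue, red}
boundary = {teal, gold, green, blue, red} ∖ {teal} = {gold, green, blue, red}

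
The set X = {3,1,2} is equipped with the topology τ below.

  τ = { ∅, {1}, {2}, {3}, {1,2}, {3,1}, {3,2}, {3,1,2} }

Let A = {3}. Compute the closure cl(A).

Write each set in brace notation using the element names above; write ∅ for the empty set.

{3}

complement {1,2}; its interior {1,2}; cl(A) = X∖{1,2} = {3}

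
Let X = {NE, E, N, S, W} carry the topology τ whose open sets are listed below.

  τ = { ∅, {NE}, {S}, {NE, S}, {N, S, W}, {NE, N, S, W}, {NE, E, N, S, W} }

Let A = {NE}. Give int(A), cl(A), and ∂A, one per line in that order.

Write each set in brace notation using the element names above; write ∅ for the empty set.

int(A) = {NE}
cl(A)  = {NE, E}
∂A     = {E}

opens ⊆ A: ∅, {NE}; union → int = {NE}
complement {E, N, S, W}; its interior {N, S, W}; cl(A) = X∖{N, S, W} = {NE, E}
boundary = {NE, E} ∖ {NE} = {E}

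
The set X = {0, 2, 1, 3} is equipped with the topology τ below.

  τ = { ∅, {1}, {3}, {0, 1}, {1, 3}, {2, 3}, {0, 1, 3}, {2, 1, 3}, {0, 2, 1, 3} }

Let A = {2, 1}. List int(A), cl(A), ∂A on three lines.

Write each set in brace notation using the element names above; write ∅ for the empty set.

interior: largest open inside A is {1} (from ∅, {1})
cl via duality: int({0, 3}) = {3}, so X∖{3} = {0, 2, 1}
cl∖int = {0, 2}

int(A) = {1}
cl(A)  = {0, 2, 1}
∂A     = {0, 2}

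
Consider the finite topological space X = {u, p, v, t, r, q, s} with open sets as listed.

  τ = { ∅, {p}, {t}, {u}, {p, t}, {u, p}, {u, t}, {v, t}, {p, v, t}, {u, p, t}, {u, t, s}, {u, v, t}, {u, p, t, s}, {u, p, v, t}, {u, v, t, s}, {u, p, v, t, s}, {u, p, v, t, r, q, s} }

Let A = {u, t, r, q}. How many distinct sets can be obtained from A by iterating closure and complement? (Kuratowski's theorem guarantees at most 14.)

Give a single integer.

cl via duality: int({p, v, s}) = {p}, so X∖{p} = {u, v, t, r, q, s}
Write k for closure, c for complement:
  1. A     = {u, t, r, q}
  2. kA    = {u, v, t, r, q, s}
  3. cA    = {p, v, s}
  4. ckA   = {p}
  5. kcA   = {p, v, r, q, s}
  6. kckA  = {p, r, q}
  7. ckcA  = {u, t}
  8. ckckA = {u, v, t, s}
applying k or c yields no new set

8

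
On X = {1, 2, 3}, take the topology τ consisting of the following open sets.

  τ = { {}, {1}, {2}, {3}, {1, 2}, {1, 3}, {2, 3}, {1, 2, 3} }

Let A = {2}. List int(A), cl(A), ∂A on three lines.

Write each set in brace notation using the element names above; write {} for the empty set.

opens ⊆ A: {}, {2}; union → int = {2}
complement {1, 3}; its interior {1, 3}; cl(A) = X∖{1, 3} = {2}
boundary = {2} ∖ {2} = {}

int(A) = {2}
cl(A)  = {2}
∂A     = {}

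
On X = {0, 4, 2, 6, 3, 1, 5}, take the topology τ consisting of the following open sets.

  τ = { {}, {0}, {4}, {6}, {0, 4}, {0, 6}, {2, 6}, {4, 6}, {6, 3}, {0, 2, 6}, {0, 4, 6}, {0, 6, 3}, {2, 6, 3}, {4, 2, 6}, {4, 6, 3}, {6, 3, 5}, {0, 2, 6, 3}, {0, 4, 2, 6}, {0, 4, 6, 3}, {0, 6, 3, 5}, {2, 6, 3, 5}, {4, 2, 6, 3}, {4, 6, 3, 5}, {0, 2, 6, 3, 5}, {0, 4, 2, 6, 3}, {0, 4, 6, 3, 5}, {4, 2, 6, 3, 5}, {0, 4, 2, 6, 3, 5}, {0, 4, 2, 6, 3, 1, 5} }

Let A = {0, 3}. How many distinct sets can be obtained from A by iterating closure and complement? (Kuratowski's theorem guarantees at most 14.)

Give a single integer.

8

cl via duality: int({4, 2, 6, 1, 5}) = {4, 2, 6}, so X∖{4, 2, 6} = {0, 3, 1, 5}
Write k for closure, c for complement:
  1. A     = {0, 3}
  2. kA    = {0, 3, 1, 5}
  3. cA    = {4, 2, 6, 1, 5}
  4. ckA   = {4, 2, 6}
  5. kcA   = {4, 2, 6, 3, 1, 5}
  6. ckcA  = {0}
  7. kckcA = {0, 1}
  8. ckckcA = {4, 2, 6, 3, 5}
applying k or c yields no new set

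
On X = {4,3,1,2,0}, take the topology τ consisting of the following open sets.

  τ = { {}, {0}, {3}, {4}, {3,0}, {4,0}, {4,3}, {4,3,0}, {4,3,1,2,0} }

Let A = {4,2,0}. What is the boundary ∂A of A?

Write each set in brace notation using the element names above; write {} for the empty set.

U open, U⊆A: {}, {4}, {0}, {4,0}. int(A) = ⋃ = {4,0}
X∖A={3,1}, int(X∖A)={3}, hence cl(A)={4,1,2,0}
∂A: remove int from cl → {1,2}

{1,2}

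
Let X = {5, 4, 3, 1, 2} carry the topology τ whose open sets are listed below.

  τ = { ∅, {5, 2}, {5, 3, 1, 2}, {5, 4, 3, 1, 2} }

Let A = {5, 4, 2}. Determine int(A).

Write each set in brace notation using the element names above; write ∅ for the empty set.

open subsets of A: ∅, {5, 2}; so int(A) = {5, 2}

{5, 2}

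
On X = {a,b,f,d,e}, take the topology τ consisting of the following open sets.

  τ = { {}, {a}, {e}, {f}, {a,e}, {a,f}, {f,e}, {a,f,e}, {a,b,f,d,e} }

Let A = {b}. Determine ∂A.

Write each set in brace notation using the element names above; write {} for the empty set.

{b,d}

opens ⊆ A: {}; union → int = {}
complement {a,f,d,e}; its interior {a,f,e}; cl(A) = X∖{a,f,e} = {b,d}
boundary = {b,d} ∖ {} = {b,d}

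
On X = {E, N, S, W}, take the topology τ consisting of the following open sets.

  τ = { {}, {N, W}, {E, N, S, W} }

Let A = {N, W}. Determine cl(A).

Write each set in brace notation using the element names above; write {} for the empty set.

X∖A={E, S}, int(X∖A)={}, hence cl(A)={E, N, S, W}

{E, N, S, W}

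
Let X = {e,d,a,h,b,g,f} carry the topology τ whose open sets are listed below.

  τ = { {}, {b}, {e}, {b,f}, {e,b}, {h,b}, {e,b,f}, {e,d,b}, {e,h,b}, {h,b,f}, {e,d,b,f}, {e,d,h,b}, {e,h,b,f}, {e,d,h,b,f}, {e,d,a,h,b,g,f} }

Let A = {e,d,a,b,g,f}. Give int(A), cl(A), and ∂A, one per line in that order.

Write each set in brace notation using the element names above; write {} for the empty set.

int(A) = {e,d,b,f}
cl(A)  = {e,d,a,h,b,g,f}
∂A     = {a,h,g}

U open, U⊆A: {}, {e}, {b}, {b,f}, {e,b}, {e,d,b}, {e,b,f}, {e,d,b,f}. int(A) = ⋃ = {e,d,b,f}
X∖A={h}, int(X∖A)={}, hence cl(A)={e,d,a,h,b,g,f}
∂A: remove int from cl → {a,h,g}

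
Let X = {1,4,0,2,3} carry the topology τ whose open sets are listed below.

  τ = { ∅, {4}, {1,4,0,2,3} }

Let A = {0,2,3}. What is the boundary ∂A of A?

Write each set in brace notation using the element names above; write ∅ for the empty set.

interior: largest open inside A is ∅ (from ∅)
cl via duality: int({1,4}) = {4}, so X∖{4} = {1,0,2,3}
cl∖int = {1,0,2,3}

{1,0,2,3}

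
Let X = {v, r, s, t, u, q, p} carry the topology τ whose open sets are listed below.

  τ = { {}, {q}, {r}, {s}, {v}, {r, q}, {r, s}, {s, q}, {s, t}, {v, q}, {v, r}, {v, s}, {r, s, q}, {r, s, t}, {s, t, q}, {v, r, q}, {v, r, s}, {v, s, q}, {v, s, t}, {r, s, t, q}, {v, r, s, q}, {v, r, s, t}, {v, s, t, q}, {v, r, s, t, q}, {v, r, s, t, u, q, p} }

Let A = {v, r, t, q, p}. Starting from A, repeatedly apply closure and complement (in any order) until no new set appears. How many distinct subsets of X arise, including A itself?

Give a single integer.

X∖A={s, u}, int(X∖A)={s}, hence cl(A)={v, r, t, u, q, p}
Orbit (k=closure, c=complement):
  1. A     = {v, r, t, q, p}
  2. kA    = {v, r, t, u, q, p}
  3. cA    = {s, u}
  4. ckA   = {s}
  5. kcA   = {s, t, u, p}
  6. ckcA  = {v, r, q}
  7. kckcA = {v, r, u, q, p}
  8. ckckcA = {s, t}
(closed under both — stop)

8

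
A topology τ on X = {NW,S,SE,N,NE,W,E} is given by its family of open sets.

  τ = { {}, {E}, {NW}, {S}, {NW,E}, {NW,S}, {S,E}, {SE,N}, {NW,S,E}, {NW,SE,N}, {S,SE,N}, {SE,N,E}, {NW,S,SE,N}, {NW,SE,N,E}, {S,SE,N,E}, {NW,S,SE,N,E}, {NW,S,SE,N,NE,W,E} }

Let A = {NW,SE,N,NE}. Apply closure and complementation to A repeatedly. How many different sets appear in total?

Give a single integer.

6

cl via duality: int({S,W,E}) = {S,E}, so X∖{S,E} = {NW,SE,N,NE,W}
Write k for closure, c for complement:
  1. A     = {NW,SE,N,NE}
  2. kA    = {NW,SE,N,NE,W}
  3. cA    = {S,W,E}
  4. ckA   = {S,E}
  5. kcA   = {S,NE,W,E}
  6. ckcA  = {NW,SE,N}
applying k or c yields no new set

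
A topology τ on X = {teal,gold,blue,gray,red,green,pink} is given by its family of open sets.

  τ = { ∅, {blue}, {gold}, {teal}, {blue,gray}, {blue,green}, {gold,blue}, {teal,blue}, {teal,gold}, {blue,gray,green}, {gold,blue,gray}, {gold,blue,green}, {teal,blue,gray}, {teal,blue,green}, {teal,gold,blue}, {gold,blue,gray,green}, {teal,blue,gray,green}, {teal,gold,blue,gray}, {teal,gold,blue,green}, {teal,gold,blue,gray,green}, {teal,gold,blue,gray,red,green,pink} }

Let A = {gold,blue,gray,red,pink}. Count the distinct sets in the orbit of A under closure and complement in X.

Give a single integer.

complement {teal,green}; its interior {teal}; cl(A) = X∖{teal} = {gold,blue,gray,red,green,pink}
With k = closure, c = complement:
  1. A     = {gold,blue,gray,red,pink}
  2. kA    = {gold,blue,gray,red,green,pink}
  3. cA    = {teal,green}
  4. ckA   = {teal}
  5. kcA   = {teal,red,green,pink}
  6. kckA  = {teal,red,pink}
  7. ckcA  = {gold,blue,gray}
  8. ckckA = {gold,blue,gray,green}
k, c of each give nothing new

8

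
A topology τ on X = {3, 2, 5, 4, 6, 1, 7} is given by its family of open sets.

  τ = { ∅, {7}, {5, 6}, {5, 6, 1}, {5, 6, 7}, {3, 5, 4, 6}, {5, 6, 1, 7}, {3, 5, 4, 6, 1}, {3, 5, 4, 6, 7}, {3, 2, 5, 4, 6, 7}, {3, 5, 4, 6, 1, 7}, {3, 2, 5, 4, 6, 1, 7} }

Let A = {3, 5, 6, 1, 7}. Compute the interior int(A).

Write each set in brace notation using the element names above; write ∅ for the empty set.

interior: largest open inside A is {5, 6, 1, 7} (from ∅, {7}, {5, 6}, {5, 6, 1}, {5, 6, 7}, {5, 6, 1, 7})

{5, 6, 1, 7}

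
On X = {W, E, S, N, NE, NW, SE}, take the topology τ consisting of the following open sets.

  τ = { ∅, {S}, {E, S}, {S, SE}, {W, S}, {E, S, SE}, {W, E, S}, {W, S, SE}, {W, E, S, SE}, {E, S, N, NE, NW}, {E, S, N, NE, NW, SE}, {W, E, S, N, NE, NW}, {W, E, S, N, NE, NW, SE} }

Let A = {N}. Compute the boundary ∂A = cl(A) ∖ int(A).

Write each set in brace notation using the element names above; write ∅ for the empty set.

interior: largest open inside A is ∅ (from ∅)
cl via duality: int({W, E, S, NE, NW, SE}) = {W, E, S, SE}, so X∖{W, E, S, SE} = {N, NE, NW}
cl∖int = {N, NE, NW}

{N, NE, NW}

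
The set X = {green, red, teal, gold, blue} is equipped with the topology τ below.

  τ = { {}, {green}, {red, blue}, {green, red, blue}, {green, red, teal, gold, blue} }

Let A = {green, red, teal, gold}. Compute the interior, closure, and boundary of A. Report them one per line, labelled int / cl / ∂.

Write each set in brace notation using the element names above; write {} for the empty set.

int(A) = {green}
cl(A)  = {green, red, teal, gold, blue}
∂A     = {red, teal, gold, blue}

interior: largest open inside A is {green} (from {}, {green})
cl via duality: int({blue}) = {}, so X∖{} = {green, red, teal, gold, blue}
cl∖int = {red, teal, gold, blue}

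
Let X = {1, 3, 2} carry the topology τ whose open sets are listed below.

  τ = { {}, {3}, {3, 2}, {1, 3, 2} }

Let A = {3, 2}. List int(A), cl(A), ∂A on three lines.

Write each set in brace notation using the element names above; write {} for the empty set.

open subsets of A: {}, {3}, {3, 2}; so int(A) = {3, 2}
closure: X∖int(X∖A) = X∖{} = {1, 3, 2}
∂A = {1, 3, 2} minus {3, 2} = {1}

int(A) = {3, 2}
cl(A)  = {1, 3, 2}
∂A     = {1}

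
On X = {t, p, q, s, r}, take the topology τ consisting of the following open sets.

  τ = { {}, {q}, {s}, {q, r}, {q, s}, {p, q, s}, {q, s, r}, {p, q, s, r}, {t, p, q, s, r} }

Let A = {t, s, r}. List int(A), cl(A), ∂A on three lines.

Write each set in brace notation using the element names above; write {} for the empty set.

int(A) = {s}
cl(A)  = {t, p, s, r}
∂A     = {t, p, r}

opens ⊆ A: {}, {s}; union → int = {s}
complement {p, q}; its interior {q}; cl(A) = X∖{q} = {t, p, s, r}
boundary = {t, p, s, r} ∖ {s} = {t, p, r}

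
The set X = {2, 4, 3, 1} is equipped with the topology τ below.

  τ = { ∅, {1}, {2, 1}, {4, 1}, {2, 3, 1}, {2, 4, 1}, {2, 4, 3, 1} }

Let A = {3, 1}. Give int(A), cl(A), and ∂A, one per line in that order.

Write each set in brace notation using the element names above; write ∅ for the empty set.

opens ⊆ A: ∅, {1}; union → int = {1}
complement {2, 4}; its interior ∅; cl(A) = X∖∅ = {2, 4, 3, 1}
boundary = {2, 4, 3, 1} ∖ {1} = {2, 4, 3}

int(A) = {1}
cl(A)  = {2, 4, 3, 1}
∂A     = {2, 4, 3}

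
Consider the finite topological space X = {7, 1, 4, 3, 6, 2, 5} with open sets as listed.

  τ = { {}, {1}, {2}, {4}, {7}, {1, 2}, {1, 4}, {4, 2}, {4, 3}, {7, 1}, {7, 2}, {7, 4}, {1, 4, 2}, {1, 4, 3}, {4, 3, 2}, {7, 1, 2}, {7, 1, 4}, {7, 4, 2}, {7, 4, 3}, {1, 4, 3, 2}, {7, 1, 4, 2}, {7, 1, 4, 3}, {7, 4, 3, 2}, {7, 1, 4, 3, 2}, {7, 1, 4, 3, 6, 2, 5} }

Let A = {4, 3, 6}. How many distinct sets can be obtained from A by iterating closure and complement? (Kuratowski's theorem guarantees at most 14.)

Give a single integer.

closure: X∖int(X∖A) = X∖{7, 1, 2} = {4, 3, 6, 5}
Let k=closure and c=complement:
  1. A     = {4, 3, 6}
  2. kA    = {4, 3, 6, 5}
  3. cA    = {7, 1, 2, 5}
  4. ckA   = {7, 1, 2}
  5. kcA   = {7, 1, 6, 2, 5}
  6. ckcA  = {4, 3}
— saturated at 6

6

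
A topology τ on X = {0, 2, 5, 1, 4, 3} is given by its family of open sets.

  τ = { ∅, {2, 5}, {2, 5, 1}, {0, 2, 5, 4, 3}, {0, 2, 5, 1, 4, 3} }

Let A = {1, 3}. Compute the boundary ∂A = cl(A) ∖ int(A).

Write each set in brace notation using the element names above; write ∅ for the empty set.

open subsets of A: ∅; so int(A) = ∅
closure: X∖int(X∖A) = X∖{2, 5} = {0, 1, 4, 3}
∂A = {0, 1, 4, 3} minus ∅ = {0, 1, 4, 3}

{0, 1, 4, 3}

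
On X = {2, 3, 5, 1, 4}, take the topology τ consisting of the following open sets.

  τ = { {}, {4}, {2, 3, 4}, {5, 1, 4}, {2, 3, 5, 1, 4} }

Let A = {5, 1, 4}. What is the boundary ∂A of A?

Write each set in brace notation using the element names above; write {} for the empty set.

interior: largest open inside A is {5, 1, 4} (from {}, {4}, {5, 1, 4})
cl via duality: int({2, 3}) = {}, so X∖{} = {2, 3, 5, 1, 4}
cl∖int = {2, 3}

{2, 3}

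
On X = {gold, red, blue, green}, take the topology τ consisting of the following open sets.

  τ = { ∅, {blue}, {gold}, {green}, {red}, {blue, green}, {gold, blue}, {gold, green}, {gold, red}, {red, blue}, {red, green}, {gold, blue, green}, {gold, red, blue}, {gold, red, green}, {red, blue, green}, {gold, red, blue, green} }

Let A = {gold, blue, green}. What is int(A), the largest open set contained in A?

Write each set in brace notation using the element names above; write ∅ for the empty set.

opens ⊆ A: ∅, {gold}, {green}, {blue}, {gold, green}, {gold, blue}, {blue, green}, {gold, blue, green}; union → int = {gold, blue, green}

{gold, blue, green}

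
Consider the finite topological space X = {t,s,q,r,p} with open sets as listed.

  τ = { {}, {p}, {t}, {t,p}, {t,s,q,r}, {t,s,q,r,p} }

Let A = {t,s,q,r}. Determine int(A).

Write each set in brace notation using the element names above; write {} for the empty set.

{t,s,q,r}

open subsets of A: {}, {t}, {t,s,q,r}; so int(A) = {t,s,q,r}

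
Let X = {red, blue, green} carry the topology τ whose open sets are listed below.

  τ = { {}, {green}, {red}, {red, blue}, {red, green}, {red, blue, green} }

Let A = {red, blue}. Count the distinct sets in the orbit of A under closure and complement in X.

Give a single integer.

2

closure: X∖int(X∖A) = X∖{green} = {red, blue}
Let k=closure and c=complement:
  1. A     = {red, blue}
  2. cA    = {green}
— saturated at 2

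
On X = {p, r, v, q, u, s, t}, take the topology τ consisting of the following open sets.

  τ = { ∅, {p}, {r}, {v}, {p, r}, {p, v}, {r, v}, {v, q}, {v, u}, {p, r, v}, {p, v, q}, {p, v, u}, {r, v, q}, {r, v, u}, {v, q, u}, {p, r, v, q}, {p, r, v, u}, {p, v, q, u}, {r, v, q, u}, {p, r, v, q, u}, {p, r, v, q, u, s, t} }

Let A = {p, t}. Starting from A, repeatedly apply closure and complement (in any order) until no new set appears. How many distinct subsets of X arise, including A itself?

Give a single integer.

X∖A={r, v, q, u, s}, int(X∖A)={r, v, q, u}, hence cl(A)={p, s, t}
Orbit (k=closure, c=complement):
  1. A     = {p, t}
  2. kA    = {p, s, t}
  3. cA    = {r, v, q, u, s}
  4. ckA   = {r, v, q, u}
  5. kcA   = {r, v, q, u, s, t}
  6. ckcA  = {p}
(closed under both — stop)

6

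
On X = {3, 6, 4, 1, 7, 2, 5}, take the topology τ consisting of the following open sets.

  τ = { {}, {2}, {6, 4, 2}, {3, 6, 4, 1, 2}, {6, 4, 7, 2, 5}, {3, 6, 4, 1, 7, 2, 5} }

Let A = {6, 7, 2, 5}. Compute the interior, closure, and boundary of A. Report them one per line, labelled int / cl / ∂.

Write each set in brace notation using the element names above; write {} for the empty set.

int(A) = {2}
cl(A)  = {3, 6, 4, 1, 7, 2, 5}
∂A     = {3, 6, 4, 1, 7, 5}

interior: largest open inside A is {2} (from {}, {2})
cl via duality: int({3, 4, 1}) = {}, so X∖{} = {3, 6, 4, 1, 7, 2, 5}
cl∖int = {3, 6, 4, 1, 7, 5}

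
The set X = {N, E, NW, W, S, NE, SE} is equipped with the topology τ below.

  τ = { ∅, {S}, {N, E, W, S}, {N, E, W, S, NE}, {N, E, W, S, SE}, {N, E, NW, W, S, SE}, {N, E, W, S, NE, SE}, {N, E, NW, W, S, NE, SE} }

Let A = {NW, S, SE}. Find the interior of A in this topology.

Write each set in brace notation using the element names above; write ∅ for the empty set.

opens ⊆ A: ∅, {S}; union → int = {S}

{S}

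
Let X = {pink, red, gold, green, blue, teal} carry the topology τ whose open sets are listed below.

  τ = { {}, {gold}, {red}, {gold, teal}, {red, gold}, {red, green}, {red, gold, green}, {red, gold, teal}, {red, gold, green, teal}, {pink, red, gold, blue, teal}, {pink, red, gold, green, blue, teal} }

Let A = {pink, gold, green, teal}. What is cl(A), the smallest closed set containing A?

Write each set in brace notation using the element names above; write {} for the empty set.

X∖A={red, blue}, int(X∖A)={red}, hence cl(A)={pink, gold, green, blue, teal}

{pink, gold, green, blue, teal}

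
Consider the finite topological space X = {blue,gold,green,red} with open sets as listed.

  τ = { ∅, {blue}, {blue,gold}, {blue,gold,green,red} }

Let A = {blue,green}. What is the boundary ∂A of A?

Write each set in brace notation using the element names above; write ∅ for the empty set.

open subsets of A: ∅, {blue}; so int(A) = {blue}
closure: X∖int(X∖A) = X∖∅ = {blue,gold,green,red}
∂A = {blue,gold,green,red} minus {blue} = {gold,green,red}

{gold,green,red}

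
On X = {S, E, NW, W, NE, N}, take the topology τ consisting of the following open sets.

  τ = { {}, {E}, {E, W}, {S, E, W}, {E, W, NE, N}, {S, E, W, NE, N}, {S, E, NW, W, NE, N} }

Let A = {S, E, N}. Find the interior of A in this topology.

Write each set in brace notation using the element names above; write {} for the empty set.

{E}

U open, U⊆A: {}, {E}. int(A) = ⋃ = {E}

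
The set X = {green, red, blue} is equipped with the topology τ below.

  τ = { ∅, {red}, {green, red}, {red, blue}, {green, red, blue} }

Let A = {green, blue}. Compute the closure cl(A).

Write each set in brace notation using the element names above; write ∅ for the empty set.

{green, blue}

complement {red}; its interior {red}; cl(A) = X∖{red} = {green, blue}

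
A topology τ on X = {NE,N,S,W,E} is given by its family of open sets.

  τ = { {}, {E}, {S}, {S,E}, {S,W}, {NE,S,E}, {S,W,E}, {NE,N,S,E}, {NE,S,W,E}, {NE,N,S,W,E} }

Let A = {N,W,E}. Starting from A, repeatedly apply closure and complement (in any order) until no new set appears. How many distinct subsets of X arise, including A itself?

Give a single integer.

closure: X∖int(X∖A) = X∖{S} = {NE,N,W,E}
Let k=closure and c=complement:
  1. A     = {N,W,E}
  2. kA    = {NE,N,W,E}
  3. cA    = {NE,S}
  4. ckA   = {S}
  5. kcA   = {NE,N,S,W}
  6. ckcA  = {E}
  7. kckcA = {NE,N,E}
  8. ckckcA = {S,W}
— saturated at 8

8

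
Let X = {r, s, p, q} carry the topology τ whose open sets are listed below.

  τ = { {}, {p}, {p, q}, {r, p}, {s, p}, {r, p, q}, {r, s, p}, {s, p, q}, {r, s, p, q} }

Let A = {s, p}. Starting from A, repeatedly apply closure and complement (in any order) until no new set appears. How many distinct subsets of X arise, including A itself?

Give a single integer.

4

cl via duality: int({r, q}) = {}, so X∖{} = {r, s, p, q}
Write k for closure, c for complement:
  1. A     = {s, p}
  2. kA    = {r, s, p, q}
  3. cA    = {r, q}
  4. ckA   = {}
applying k or c yields no new set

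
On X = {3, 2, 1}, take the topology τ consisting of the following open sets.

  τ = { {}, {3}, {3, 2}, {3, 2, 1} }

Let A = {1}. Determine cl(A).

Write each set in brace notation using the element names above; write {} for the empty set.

{1}

X∖A={3, 2}, int(X∖A)={3, 2}, hence cl(A)={1}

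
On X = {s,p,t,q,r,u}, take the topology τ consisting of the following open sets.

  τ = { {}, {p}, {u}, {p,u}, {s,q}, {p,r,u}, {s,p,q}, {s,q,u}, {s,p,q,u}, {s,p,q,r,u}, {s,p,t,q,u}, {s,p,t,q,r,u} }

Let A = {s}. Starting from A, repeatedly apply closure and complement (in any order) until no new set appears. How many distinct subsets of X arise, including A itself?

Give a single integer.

8

closure: X∖int(X∖A) = X∖{p,r,u} = {s,t,q}
Let k=closure and c=complement:
  1. A     = {s}
  2. kA    = {s,t,q}
  3. cA    = {p,t,q,r,u}
  4. ckA   = {p,r,u}
  5. kcA   = {s,p,t,q,r,u}
  6. kckA  = {p,t,r,u}
  7. ckcA  = {}
  8. ckckA = {s,q}
— saturated at 8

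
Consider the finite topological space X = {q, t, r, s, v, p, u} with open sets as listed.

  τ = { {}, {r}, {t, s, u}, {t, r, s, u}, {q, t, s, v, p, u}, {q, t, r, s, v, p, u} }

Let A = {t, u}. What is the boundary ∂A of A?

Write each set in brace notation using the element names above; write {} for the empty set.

U open, U⊆A: {}. int(A) = ⋃ = {}
X∖A={q, r, s, v, p}, int(X∖A)={r}, hence cl(A)={q, t, s, v, p, u}
∂A: remove int from cl → {q, t, s, v, p, u}

{q, t, s, v, p, u}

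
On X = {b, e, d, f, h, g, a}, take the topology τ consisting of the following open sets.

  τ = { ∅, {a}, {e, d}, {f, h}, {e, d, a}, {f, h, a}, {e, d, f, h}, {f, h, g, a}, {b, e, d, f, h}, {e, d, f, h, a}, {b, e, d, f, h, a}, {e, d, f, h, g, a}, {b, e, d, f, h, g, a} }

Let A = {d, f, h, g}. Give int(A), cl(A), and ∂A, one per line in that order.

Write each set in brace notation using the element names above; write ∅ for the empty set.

U open, U⊆A: ∅, {f, h}. int(A) = ⋃ = {f, h}
X∖A={b, e, a}, int(X∖A)={a}, hence cl(A)={b, e, d, f, h, g}
∂A: remove int from cl → {b, e, d, g}

int(A) = {f, h}
cl(A)  = {b, e, d, f, h, g}
∂A     = {b, e, d, g}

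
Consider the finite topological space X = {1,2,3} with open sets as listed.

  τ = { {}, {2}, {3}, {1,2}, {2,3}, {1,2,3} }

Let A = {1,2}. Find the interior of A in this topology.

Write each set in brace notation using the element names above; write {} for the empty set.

interior: largest open inside A is {1,2} (from {}, {2}, {1,2})

{1,2}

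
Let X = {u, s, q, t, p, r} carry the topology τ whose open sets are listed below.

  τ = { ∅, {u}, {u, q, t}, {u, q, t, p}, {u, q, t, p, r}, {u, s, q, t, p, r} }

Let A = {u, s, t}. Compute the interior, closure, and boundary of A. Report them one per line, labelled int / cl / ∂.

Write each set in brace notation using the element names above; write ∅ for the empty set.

interior: largest open inside A is {u} (from ∅, {u})
cl via duality: int({q, p, r}) = ∅, so X∖∅ = {u, s, q, t, p, r}
cl∖int = {s, q, t, p, r}

int(A) = {u}
cl(A)  = {u, s, q, t, p, r}
∂A     = {s, q, t, p, r}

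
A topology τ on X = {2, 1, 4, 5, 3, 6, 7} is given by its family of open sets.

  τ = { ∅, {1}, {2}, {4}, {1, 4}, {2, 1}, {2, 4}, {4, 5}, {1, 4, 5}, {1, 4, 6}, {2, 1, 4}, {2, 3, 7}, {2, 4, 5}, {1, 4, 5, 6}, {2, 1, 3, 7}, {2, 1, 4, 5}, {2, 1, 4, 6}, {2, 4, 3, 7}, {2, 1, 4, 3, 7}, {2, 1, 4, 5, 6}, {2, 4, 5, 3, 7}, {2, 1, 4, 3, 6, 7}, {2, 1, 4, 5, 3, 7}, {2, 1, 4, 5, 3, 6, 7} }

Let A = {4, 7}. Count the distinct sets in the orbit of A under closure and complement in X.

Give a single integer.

10

cl via duality: int({2, 1, 5, 3, 6}) = {2, 1}, so X∖{2, 1} = {4, 5, 3, 6, 7}
Write k for closure, c for complement:
  1. A     = {4, 7}
  2. kA    = {4, 5, 3, 6, 7}
  3. cA    = {2, 1, 5, 3, 6}
  4. ckA   = {2, 1}
  5. kcA   = {2, 1, 5, 3, 6, 7}
  6. kckA  = {2, 1, 3, 6, 7}
  7. ckcA  = {4}
  8. ckckA = {4, 5}
  9. kckcA = {4, 5, 6}
  10. ckckcA = {2, 1, 3, 7}
applying k or c yields no new set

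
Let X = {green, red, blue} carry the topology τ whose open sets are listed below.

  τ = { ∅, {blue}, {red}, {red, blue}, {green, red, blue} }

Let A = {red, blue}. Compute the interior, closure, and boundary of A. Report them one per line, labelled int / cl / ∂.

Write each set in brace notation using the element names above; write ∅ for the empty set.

int(A) = {red, blue}
cl(A)  = {green, red, blue}
∂A     = {green}

U open, U⊆A: ∅, {red}, {blue}, {red, blue}. int(A) = ⋃ = {red, blue}
X∖A={green}, int(X∖A)=∅, hence cl(A)={green, red, blue}
∂A: remove int from cl → {green}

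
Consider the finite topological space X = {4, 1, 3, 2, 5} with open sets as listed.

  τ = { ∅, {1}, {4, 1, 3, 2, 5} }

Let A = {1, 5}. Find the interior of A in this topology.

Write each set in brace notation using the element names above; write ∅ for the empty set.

{1}

open subsets of A: ∅, {1}; so int(A) = {1}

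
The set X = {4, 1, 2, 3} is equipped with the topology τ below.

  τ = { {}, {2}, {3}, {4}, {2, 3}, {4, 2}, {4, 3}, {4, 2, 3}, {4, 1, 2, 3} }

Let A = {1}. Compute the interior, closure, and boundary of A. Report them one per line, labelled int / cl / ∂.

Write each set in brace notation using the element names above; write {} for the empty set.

open subsets of A: {}; so int(A) = {}
closure: X∖int(X∖A) = X∖{4, 2, 3} = {1}
∂A = {1} minus {} = {1}

int(A) = {}
cl(A)  = {1}
∂A     = {1}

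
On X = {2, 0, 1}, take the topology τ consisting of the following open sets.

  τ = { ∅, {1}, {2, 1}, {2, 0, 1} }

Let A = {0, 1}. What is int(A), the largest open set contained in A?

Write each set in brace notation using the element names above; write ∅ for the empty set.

{1}

U open, U⊆A: ∅, {1}. int(A) = ⋃ = {1}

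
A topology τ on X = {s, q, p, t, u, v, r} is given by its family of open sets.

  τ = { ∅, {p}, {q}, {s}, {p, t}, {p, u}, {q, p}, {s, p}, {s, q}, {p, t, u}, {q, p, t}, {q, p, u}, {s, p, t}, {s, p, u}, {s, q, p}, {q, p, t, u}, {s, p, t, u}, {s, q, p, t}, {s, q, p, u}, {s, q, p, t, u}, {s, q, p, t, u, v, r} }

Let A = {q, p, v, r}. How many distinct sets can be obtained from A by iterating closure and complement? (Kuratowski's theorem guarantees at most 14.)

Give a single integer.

X∖A={s, t, u}, int(X∖A)={s}, hence cl(A)={q, p, t, u, v, r}
Orbit (k=closure, c=complement):
  1. A     = {q, p, v, r}
  2. kA    = {q, p, t, u, v, r}
  3. cA    = {s, t, u}
  4. ckA   = {s}
  5. kcA   = {s, t, u, v, r}
  6. kckA  = {s, v, r}
  7. ckcA  = {q, p}
  8. ckckA = {q, p, t, u}
(closed under both — stop)

8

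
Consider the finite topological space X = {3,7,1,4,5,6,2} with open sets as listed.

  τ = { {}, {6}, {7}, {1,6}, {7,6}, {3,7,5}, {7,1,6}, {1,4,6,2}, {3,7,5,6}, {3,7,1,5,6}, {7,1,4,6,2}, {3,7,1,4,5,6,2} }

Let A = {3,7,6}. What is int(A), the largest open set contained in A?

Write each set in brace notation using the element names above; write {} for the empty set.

interior: largest open inside A is {7,6} (from {}, {7}, {6}, {7,6})

{7,6}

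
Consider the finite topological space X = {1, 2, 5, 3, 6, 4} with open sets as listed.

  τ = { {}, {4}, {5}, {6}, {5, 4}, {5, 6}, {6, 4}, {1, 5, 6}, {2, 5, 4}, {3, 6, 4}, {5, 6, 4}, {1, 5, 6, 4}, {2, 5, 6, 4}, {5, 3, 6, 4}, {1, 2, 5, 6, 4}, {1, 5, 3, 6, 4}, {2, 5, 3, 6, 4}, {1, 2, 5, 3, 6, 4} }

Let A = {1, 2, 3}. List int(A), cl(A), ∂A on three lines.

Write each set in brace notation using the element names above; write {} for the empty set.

U open, U⊆A: {}. int(A) = ⋃ = {}
X∖A={5, 6, 4}, int(X∖A)={5, 6, 4}, hence cl(A)={1, 2, 3}
∂A: remove int from cl → {1, 2, 3}

int(A) = {}
cl(A)  = {1, 2, 3}
∂A     = {1, 2, 3}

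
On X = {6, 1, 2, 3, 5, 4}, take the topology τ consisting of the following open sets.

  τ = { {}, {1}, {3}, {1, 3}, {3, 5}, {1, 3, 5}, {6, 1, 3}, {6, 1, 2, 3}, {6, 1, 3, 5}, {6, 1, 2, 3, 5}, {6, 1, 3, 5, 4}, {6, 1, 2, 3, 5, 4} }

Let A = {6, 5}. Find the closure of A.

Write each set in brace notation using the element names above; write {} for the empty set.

{6, 2, 5, 4}

cl via duality: int({1, 2, 3, 4}) = {1, 3}, so X∖{1, 3} = {6, 2, 5, 4}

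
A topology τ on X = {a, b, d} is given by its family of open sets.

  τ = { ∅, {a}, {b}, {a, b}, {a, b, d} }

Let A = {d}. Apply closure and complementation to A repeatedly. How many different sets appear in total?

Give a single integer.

4

closure: X∖int(X∖A) = X∖{a, b} = {d}
Let k=closure and c=complement:
  1. A     = {d}
  2. cA    = {a, b}
  3. kcA   = {a, b, d}
  4. ckcA  = ∅
— saturated at 4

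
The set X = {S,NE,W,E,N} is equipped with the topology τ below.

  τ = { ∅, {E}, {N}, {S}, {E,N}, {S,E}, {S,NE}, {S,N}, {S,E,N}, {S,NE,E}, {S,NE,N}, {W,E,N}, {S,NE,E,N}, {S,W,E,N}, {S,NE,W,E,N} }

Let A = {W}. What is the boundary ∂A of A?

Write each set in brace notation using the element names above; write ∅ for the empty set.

{W}

interior: largest open inside A is ∅ (from ∅)
cl via duality: int({S,NE,E,N}) = {S,NE,E,N}, so X∖{S,NE,E,N} = {W}
cl∖int = {W}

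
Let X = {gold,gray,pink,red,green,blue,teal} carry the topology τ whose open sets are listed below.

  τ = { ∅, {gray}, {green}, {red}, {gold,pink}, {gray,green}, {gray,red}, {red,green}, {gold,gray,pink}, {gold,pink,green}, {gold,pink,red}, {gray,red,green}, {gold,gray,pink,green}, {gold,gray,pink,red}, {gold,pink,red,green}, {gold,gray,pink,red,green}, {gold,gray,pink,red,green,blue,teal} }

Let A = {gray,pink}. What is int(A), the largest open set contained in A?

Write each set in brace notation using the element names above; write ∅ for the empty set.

open subsets of A: ∅, {gray}; so int(A) = {gray}

{gray}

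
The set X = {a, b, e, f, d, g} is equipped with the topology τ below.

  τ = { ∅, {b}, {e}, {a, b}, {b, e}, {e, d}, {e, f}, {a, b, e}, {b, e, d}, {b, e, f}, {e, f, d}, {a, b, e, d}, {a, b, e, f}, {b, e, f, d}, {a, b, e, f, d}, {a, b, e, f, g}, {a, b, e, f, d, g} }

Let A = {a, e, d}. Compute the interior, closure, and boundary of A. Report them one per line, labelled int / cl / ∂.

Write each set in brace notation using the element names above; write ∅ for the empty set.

int(A) = {e, d}
cl(A)  = {a, e, f, d, g}
∂A     = {a, f, g}

opens ⊆ A: ∅, {e}, {e, d}; union → int = {e, d}
complement {b, f, g}; its interior {b}; cl(A) = X∖{b} = {a, e, f, d, g}
boundary = {a, e, f, d, g} ∖ {e, d} = {a, f, g}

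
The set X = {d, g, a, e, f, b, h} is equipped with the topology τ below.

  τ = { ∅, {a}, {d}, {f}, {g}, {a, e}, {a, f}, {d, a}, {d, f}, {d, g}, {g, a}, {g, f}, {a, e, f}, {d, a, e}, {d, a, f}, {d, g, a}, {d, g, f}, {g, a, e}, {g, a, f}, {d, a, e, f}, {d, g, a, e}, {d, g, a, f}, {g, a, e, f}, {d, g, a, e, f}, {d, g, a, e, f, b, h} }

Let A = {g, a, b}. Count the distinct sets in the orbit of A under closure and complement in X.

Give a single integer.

X∖A={d, e, f, h}, int(X∖A)={d, f}, hence cl(A)={g, a, e, b, h}
Orbit (k=closure, c=complement):
  1. A     = {g, a, b}
  2. kA    = {g, a, e, b, h}
  3. cA    = {d, e, f, h}
  4. ckA   = {d, f}
  5. kcA   = {d, e, f, b, h}
  6. kckA  = {d, f, b, h}
  7. ckcA  = {g, a}
  8. ckckA = {g, a, e}
(closed under both — stop)

8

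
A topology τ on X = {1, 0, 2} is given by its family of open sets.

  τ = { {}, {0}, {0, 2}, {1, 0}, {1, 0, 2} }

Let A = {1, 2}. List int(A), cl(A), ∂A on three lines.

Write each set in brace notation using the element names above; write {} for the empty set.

int(A) = {}
cl(A)  = {1, 2}
∂A     = {1, 2}

interior: largest open inside A is {} (from {})
cl via duality: int({0}) = {0}, so X∖{0} = {1, 2}
cl∖int = {1, 2}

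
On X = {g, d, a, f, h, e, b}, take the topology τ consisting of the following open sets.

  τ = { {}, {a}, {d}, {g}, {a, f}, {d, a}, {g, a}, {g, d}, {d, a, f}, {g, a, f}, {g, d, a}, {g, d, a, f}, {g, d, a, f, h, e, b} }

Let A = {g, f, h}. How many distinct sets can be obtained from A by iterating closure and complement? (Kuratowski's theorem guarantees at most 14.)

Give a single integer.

8

closure: X∖int(X∖A) = X∖{d, a} = {g, f, h, e, b}
Let k=closure and c=complement:
  1. A     = {g, f, h}
  2. kA    = {g, f, h, e, b}
  3. cA    = {d, a, e, b}
  4. ckA   = {d, a}
  5. kcA   = {d, a, f, h, e, b}
  6. ckcA  = {g}
  7. kckcA = {g, h, e, b}
  8. ckckcA = {d, a, f}
— saturated at 8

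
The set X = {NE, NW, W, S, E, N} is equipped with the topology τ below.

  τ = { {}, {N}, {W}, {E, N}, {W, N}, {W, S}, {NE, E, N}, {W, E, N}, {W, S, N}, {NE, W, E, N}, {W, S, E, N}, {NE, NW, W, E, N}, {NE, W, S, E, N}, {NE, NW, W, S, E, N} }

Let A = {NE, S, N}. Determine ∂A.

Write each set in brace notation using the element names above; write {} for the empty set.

U open, U⊆A: {}, {N}. int(A) = ⋃ = {N}
X∖A={NW, W, E}, int(X∖A)={W}, hence cl(A)={NE, NW, S, E, N}
∂A: remove int from cl → {NE, NW, S, E}

{NE, NW, S, E}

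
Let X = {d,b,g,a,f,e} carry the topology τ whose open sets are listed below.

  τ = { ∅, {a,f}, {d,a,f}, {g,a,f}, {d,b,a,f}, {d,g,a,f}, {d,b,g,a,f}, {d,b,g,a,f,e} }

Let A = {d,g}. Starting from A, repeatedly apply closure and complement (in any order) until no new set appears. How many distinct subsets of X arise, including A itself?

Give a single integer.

6

complement {b,a,f,e}; its interior {a,f}; cl(A) = X∖{a,f} = {d,b,g,e}
With k = closure, c = complement:
  1. A     = {d,g}
  2. kA    = {d,b,g,e}
  3. cA    = {b,a,f,e}
  4. ckA   = {a,f}
  5. kcA   = {d,b,g,a,f,e}
  6. ckcA  = ∅
k, c of each give nothing new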